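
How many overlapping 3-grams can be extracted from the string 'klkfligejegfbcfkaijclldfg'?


String 'klkfligejegfbcfkaijclldfg' has length L = 25.
Number of overlapping n-grams = L - n + 1
Substituting: 25 - 3 + 1 = 23

23


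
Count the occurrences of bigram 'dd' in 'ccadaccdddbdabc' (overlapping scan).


Scanning 'ccadaccdddbdabc' for bigram 'dd':
  Position 0: 'cc' -> no
  Position 1: 'ca' -> no
  Position 2: 'ad' -> no
  Position 3: 'da' -> no
  Position 4: 'ac' -> no
  Position 5: 'cc' -> no
  Position 6: 'cd' -> no
  Position 7: 'dd' -> MATCH
  Position 8: 'dd' -> MATCH
  Position 9: 'db' -> no
  Position 10: 'bd' -> no
  Position 11: 'da' -> no
  Position 12: 'ab' -> no
  Position 13: 'bc' -> no
Total matches: 2

2


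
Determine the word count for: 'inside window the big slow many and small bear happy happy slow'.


Counting words by splitting on spaces:
  Word 1: 'inside'
  Word 2: 'window'
  Word 3: 'the'
  Word 4: 'big'
  Word 5: 'slow'
  Word 6: 'many'
  Word 7: 'and'
  Word 8: 'small'
  Word 9: 'bear'
  Word 10: 'happy'
  Word 11: 'happy'
  Word 12: 'slow'
Total words: 12

12


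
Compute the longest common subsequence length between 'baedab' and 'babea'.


DP table for LCS of 'baedab' and 'babea':
       b  a  b  e  a
    0  0  0  0  0  0
  b 0  1  1  1  1  1
  a 0  1  2  2  2  2
  e 0  1  2  2  3  3
  d 0  1  2  2  3  3
  a 0  1  2  2  3  4
  b 0  1  2  3  3  4
LCS: 'baea'
LCS length = 4

4


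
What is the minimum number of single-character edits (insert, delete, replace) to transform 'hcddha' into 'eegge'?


Building DP table for s1='hcddha' (len 6) and s2='eegge' (len 5):
       e  e  g  g  e
    0  1  2  3  4  5
  h 1  1  2  3  4  5
  c 2  2  2  3  4  5
  d 3  3  3  3  4  5
  d 4  4  4  4  4  5
  h 5  5  5  5  5  5
  a 6  6  6  6  6  6
Edit distance = dp[6][5] = 6

6


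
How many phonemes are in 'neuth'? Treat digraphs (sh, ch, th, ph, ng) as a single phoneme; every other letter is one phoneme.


Parsing 'neuth' greedily, digraphs first:
  'n' -> consonant phoneme (phonemes so far: 1)
  'e' -> vowel phoneme (phonemes so far: 2)
  'u' -> vowel phoneme (phonemes so far: 3)
  'th' -> digraph (1 consonant phoneme) (phonemes so far: 4)
Total phonemes: 4

4


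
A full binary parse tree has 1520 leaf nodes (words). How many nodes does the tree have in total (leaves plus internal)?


Leaf nodes (terminals): 1520
Internal nodes = n - 1 = 1520 - 1 = 1519
Total = leaves + internal = 1520 + 1519 = 3039

3039


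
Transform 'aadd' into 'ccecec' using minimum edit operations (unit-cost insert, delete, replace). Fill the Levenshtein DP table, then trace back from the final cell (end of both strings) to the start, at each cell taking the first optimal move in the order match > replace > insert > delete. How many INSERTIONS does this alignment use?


Edit distance = 6. Backtracking from cell (4, 6) with preference match > replace > insert > delete,
then listing the resulting alignment 'aadd' -> 'ccecec' left to right:
  Step 1: insert 'c' [insertion #1]
  Step 2: insert 'c' [insertion #2]
  Step 3: replace a->e
  Step 4: replace a->c
  Step 5: replace d->e
  Step 6: replace d->c
Total insertions: 2

2


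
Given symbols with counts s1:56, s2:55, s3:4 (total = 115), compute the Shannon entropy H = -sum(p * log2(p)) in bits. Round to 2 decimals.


Computing entropy H = -sum(p_i * log2(p_i)):
  s1: p = 56/115 = 0.4870, -p*log2(p) = 0.5055
  s2: p = 55/115 = 0.4783, -p*log2(p) = 0.5089
  s3: p = 4/115 = 0.0348, -p*log2(p) = 0.1685
H = sum of terms = 1.1829
Rounded to 2 decimals: 1.18

1.18


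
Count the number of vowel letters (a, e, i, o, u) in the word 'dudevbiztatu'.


Scanning each character of 'dudevbiztatu':
  Position 1: 'd' -> consonant (running count: 0)
  Position 2: 'u' -> vowel (running count: 1)
  Position 3: 'd' -> consonant (running count: 1)
  Position 4: 'e' -> vowel (running count: 2)
  Position 5: 'v' -> consonant (running count: 2)
  Position 6: 'b' -> consonant (running count: 2)
  Position 7: 'i' -> vowel (running count: 3)
  Position 8: 'z' -> consonant (running count: 3)
  Position 9: 't' -> consonant (running count: 3)
  Position 10: 'a' -> vowel (running count: 4)
  Position 11: 't' -> consonant (running count: 4)
  Position 12: 'u' -> vowel (running count: 5)
Total vowels: 5

5


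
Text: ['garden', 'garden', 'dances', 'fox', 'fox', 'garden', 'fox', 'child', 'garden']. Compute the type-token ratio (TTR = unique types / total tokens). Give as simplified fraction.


Tokens: 9
Unique types: ('child', 'dances', 'fox', 'garden') = 4
TTR = 4/9
Already in lowest terms.

4/9


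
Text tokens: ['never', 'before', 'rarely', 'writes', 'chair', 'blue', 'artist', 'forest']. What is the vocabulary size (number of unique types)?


Listing all tokens and tracking unique types:
  Token 1: 'never' -> NEW (unique so far: 1)
  Token 2: 'before' -> NEW (unique so far: 2)
  Token 3: 'rarely' -> NEW (unique so far: 3)
  Token 4: 'writes' -> NEW (unique so far: 4)
  Token 5: 'chair' -> NEW (unique so far: 5)
  Token 6: 'blue' -> NEW (unique so far: 6)
  Token 7: 'artist' -> NEW (unique so far: 7)
  Token 8: 'forest' -> NEW (unique so far: 8)
Unique types: ('artist', 'before', 'blue', 'chair', 'forest', 'never', 'rarely', 'writes')
Vocabulary size: 8

8


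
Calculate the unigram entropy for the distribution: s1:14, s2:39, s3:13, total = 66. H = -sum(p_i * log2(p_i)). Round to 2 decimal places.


Computing entropy H = -sum(p_i * log2(p_i)):
  s1: p = 14/66 = 0.2121, -p*log2(p) = 0.4745
  s2: p = 39/66 = 0.5909, -p*log2(p) = 0.4485
  s3: p = 13/66 = 0.1970, -p*log2(p) = 0.4617
H = sum of terms = 1.3847
Rounded to 2 decimals: 1.38

1.38


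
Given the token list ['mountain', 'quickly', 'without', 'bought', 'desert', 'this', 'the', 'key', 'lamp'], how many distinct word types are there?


Listing all tokens and tracking unique types:
  Token 1: 'mountain' -> NEW (unique so far: 1)
  Token 2: 'quickly' -> NEW (unique so far: 2)
  Token 3: 'without' -> NEW (unique so far: 3)
  Token 4: 'bought' -> NEW (unique so far: 4)
  Token 5: 'desert' -> NEW (unique so far: 5)
  Token 6: 'this' -> NEW (unique so far: 6)
  Token 7: 'the' -> NEW (unique so far: 7)
  Token 8: 'key' -> NEW (unique so far: 8)
  Token 9: 'lamp' -> NEW (unique so far: 9)
Unique types: ('bought', 'desert', 'key', 'lamp', 'mountain', 'quickly', 'the', 'this', 'without')
Vocabulary size: 9

9


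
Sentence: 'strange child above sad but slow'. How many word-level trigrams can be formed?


Word trigrams from [6] words:
  Trigram 1: (strange child above)
  Trigram 2: (child above sad)
  Trigram 3: (above sad but)
  Trigram 4: (sad but slow)
Total word trigrams: 6 - 2 = 4

4


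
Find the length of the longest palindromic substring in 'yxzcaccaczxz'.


Scanning 'yxzcaccaczxz' for palindromic substrings.
Substring at positions 1-10: 'xzcaccaczx'.
Check: reverse('xzcaccaczx') = 'xzcaccaczx' -> palindrome confirmed.
Neighbouring characters ('y' / 'z') break symmetry, so it cannot extend further.
No longer palindromic substring exists; longest length = 10

10


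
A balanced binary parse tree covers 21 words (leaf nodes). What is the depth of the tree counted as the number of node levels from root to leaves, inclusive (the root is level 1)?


In a balanced binary tree with n leaves the deepest leaf is ceil(log2(n)) edges below the root,
so counting node levels inclusive of root and leaves gives ceil(log2(n)) + 1 levels.
log2(21) = 4.3923
ceil(4.3923) = 5
levels = 5 + 1 = 6

6


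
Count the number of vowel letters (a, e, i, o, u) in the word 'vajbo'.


Scanning each character of 'vajbo':
  Position 1: 'v' -> consonant (running count: 0)
  Position 2: 'a' -> vowel (running count: 1)
  Position 3: 'j' -> consonant (running count: 1)
  Position 4: 'b' -> consonant (running count: 1)
  Position 5: 'o' -> vowel (running count: 2)
Total vowels: 2

2


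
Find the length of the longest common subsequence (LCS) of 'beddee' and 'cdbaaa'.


DP table for LCS of 'beddee' and 'cdbaaa':
       c  d  b  a  a  a
    0  0  0  0  0  0  0
  b 0  0  0  1  1  1  1
  e 0  0  0  1  1  1  1
  d 0  0  1  1  1  1  1
  d 0  0  1  1  1  1  1
  e 0  0  1  1  1  1  1
  e 0  0  1  1  1  1  1
LCS: 'b'
LCS length = 1

1


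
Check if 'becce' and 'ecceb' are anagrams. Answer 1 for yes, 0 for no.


Sort characters of 'becce': 'bccee'
Sort characters of 'ecceb': 'bccee'
Sorted forms match -> they ARE anagrams
Result: 1

1


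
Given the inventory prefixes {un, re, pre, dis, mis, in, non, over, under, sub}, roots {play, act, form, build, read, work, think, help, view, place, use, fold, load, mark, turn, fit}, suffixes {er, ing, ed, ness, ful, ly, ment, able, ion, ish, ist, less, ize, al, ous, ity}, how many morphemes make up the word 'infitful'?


Segmenting 'infitful' against the inventory:
  'in' -> prefix (morpheme 1)
  'fit' -> root (morpheme 2)
  'ful' -> suffix (morpheme 3)
Total morphemes: 3

3


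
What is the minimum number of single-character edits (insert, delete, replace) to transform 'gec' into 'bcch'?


Building DP table for s1='gec' (len 3) and s2='bcch' (len 4):
       b  c  c  h
    0  1  2  3  4
  g 1  1  2  3  4
  e 2  2  2  3  4
  c 3  3  2  2  3
Edit distance = dp[3][4] = 3

3


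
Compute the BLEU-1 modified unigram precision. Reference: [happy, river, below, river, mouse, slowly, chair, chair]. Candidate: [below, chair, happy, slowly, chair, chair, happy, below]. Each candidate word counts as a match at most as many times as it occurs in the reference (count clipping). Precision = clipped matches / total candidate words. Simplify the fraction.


Reference word counts: {'below': 1, 'chair': 2, 'happy': 1, 'mouse': 1, 'river': 2, 'slowly': 1}
Checking each candidate word (with clipping):
  'below' -> in reference (ref count 1, used 1/1) -> match (matches: 1)
  'chair' -> in reference (ref count 2, used 1/2) -> match (matches: 2)
  'happy' -> in reference (ref count 1, used 1/1) -> match (matches: 3)
  'slowly' -> in reference (ref count 1, used 1/1) -> match (matches: 4)
  'chair' -> in reference (ref count 2, used 2/2) -> match (matches: 5)
  'chair' -> ref count 2 already used up (2/2) -> clipped, no match (matches: 5)
  'happy' -> ref count 1 already used up (1/1) -> clipped, no match (matches: 5)
  'below' -> ref count 1 already used up (1/1) -> clipped, no match (matches: 5)
Clipped matches: 5, Candidate length: 8
Precision = 5/8

5/8


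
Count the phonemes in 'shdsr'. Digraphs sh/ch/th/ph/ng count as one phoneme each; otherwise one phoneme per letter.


Parsing 'shdsr' greedily, digraphs first:
  'sh' -> digraph (1 consonant phoneme) (phonemes so far: 1)
  'd' -> consonant phoneme (phonemes so far: 2)
  's' -> consonant phoneme (phonemes so far: 3)
  'r' -> consonant phoneme (phonemes so far: 4)
Total phonemes: 4

4


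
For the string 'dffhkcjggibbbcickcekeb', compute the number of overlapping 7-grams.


String 'dffhkcjggibbbcickcekeb' has length L = 22.
Number of overlapping n-grams = L - n + 1
Substituting: 22 - 7 + 1 = 16

16


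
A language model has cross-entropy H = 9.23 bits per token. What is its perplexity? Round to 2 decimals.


Perplexity formula: PP = 2^H
H = 9.23
PP = 2^9.23
Decompose: 2^9.23 = 2^9 * 2^0.23
2^9 = 512, 2^0.23 ~ 1.1728349
PP ~ 512 * 1.1728349 = 600.4914688
Rounded to 2 decimals: 600.49

600.49


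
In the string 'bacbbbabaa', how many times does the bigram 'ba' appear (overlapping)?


Scanning 'bacbbbabaa' for bigram 'ba':
  Position 0: 'ba' -> MATCH
  Position 1: 'ac' -> no
  Position 2: 'cb' -> no
  Position 3: 'bb' -> no
  Position 4: 'bb' -> no
  Position 5: 'ba' -> MATCH
  Position 6: 'ab' -> no
  Position 7: 'ba' -> MATCH
  Position 8: 'aa' -> no
Total matches: 3

3


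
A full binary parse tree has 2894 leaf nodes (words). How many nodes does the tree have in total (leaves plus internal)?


Leaf nodes (terminals): 2894
Internal nodes = n - 1 = 2894 - 1 = 2893
Total = leaves + internal = 2894 + 2893 = 5787

5787


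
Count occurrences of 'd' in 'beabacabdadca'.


Scanning 'beabacabdadca' for 'd':
  Position 8: 'd' -> MATCH (count: 1)
  Position 10: 'd' -> MATCH (count: 2)
Total occurrences of 'd': 2

2


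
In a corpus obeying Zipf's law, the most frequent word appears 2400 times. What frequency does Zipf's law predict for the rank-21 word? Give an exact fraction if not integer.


Zipf's law: freq(rank) = f1 / rank
f1 = 2400, rank = 21
freq = 2400 / 21
GCD(2400, 21) = 3
Simplified: 800/7

800/7


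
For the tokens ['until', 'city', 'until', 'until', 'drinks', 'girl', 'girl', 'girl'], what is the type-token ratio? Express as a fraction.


Tokens: 8
Unique types: ('city', 'drinks', 'girl', 'until') = 4
TTR = 4/8
Simplify: divide both by 4 -> 1/2
TTR = 1/2

1/2


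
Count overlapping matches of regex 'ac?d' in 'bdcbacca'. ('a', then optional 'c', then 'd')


Pattern: ac?d means 'a', then optional 'c', then 'd'.
Scanning 'bdcbacca' position-by-position:
  Pos 0: window 'bdc' -> no
  Pos 1: window 'dcb' -> no
  Pos 2: window 'cba' -> no
  Pos 3: window 'bac' -> no
  Pos 4: window 'acc' -> no
  Pos 5: window 'cca' -> no
  Pos 6: window 'ca' -> no
  Pos 7: window 'a' -> no
Total matches: 0

0


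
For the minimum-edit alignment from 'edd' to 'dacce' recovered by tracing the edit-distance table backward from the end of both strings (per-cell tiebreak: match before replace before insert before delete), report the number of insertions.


Edit distance = 5. Backtracking from cell (3, 5) with preference match > replace > insert > delete,
then listing the resulting alignment 'edd' -> 'dacce' left to right:
  Step 1: insert 'd' [insertion #1]
  Step 2: insert 'a' [insertion #2]
  Step 3: replace e->c
  Step 4: replace d->c
  Step 5: replace d->e
Total insertions: 2

2


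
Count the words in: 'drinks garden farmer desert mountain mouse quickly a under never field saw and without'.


Counting words by splitting on spaces:
  Word 1: 'drinks'
  Word 2: 'garden'
  Word 3: 'farmer'
  Word 4: 'desert'
  Word 5: 'mountain'
  Word 6: 'mouse'
  Word 7: 'quickly'
  Word 8: 'a'
  Word 9: 'under'
  Word 10: 'never'
  Word 11: 'field'
  Word 12: 'saw'
  Word 13: 'and'
  Word 14: 'without'
Total words: 14

14


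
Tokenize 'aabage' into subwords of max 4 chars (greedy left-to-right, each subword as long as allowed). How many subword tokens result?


'aabage' has 6 characters.
Chunking with max size 4:
  Chunk 1: 'aaba' (positions 0-3)
  Chunk 2: 'ge' (positions 4-5)
Total chunks: ceil(6 / 4) = 2

2


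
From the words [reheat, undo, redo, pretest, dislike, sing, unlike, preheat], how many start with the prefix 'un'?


Checking each word for prefix 'un':
  'reheat' -> no (count: 0)
  'undo' -> YES, starts with 'un' (count: 1)
  'redo' -> no (count: 1)
  'pretest' -> no (count: 1)
  'dislike' -> no (count: 1)
  'sing' -> no (count: 1)
  'unlike' -> YES, starts with 'un' (count: 2)
  'preheat' -> no (count: 2)
Total with prefix 'un': 2

2


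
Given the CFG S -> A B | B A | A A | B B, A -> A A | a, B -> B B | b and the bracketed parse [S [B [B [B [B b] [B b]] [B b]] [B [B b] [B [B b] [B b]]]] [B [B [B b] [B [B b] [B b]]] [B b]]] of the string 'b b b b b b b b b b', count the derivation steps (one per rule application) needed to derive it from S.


Every bracketed nonterminal node [X ...] in the tree is produced by exactly one rule application.
Reading the tree off as a leftmost derivation:
  Step 1: S  =>  B B   (applied S -> B B)
  Step 2: B B  =>  B B B   (applied B -> B B)
  Step 3: B B B  =>  B B B B   (applied B -> B B)
  Step 4: B B B B  =>  B B B B B   (applied B -> B B)
  Step 5: B B B B B  =>  b B B B B   (applied B -> b)
  Step 6: b B B B B  =>  b b B B B   (applied B -> b)
  Step 7: b b B B B  =>  b b b B B   (applied B -> b)
  Step 8: b b b B B  =>  b b b B B B   (applied B -> B B)
  Step 9: b b b B B B  =>  b b b b B B   (applied B -> b)
  Step 10: b b b b B B  =>  b b b b B B B   (applied B -> B B)
  Step 11: b b b b B B B  =>  b b b b b B B   (applied B -> b)
  Step 12: b b b b b B B  =>  b b b b b b B   (applied B -> b)
  Step 13: b b b b b b B  =>  b b b b b b B B   (applied B -> B B)
  Step 14: b b b b b b B B  =>  b b b b b b B B B   (applied B -> B B)
  Step 15: b b b b b b B B B  =>  b b b b b b b B B   (applied B -> b)
  Step 16: b b b b b b b B B  =>  b b b b b b b B B B   (applied B -> B B)
  Step 17: b b b b b b b B B B  =>  b b b b b b b b B B   (applied B -> b)
  Step 18: b b b b b b b b B B  =>  b b b b b b b b b B   (applied B -> b)
  Step 19: b b b b b b b b b B  =>  b b b b b b b b b b   (applied B -> b)
Final yield: b b b b b b b b b b
Total rewrite steps: 19

19


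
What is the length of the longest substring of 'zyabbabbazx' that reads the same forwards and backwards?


Scanning 'zyabbabbazx' for palindromic substrings.
Substring at positions 2-8: 'abbabba'.
Check: reverse('abbabba') = 'abbabba' -> palindrome confirmed.
Neighbouring characters ('y' / 'z') break symmetry, so it cannot extend further.
No longer palindromic substring exists; longest length = 7

7


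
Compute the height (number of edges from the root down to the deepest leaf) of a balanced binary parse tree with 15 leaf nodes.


In a balanced binary tree with n leaves the deepest leaf is ceil(log2(n)) edges below the root.
log2(15) = 3.9069
ceil(3.9069) = 4
height (edges) = 4

4


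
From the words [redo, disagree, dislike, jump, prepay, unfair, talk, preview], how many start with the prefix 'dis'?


Checking each word for prefix 'dis':
  'redo' -> no (count: 0)
  'disagree' -> YES, starts with 'dis' (count: 1)
  'dislike' -> YES, starts with 'dis' (count: 2)
  'jump' -> no (count: 2)
  'prepay' -> no (count: 2)
  'unfair' -> no (count: 2)
  'talk' -> no (count: 2)
  'preview' -> no (count: 2)
Total with prefix 'dis': 2

2


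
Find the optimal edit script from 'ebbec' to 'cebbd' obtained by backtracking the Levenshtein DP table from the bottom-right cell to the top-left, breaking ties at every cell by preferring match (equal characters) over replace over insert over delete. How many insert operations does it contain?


Edit distance = 3. Backtracking from cell (5, 5) with preference match > replace > insert > delete,
then listing the resulting alignment 'ebbec' -> 'cebbd' left to right:
  Step 1: insert 'c' [insertion #1]
  Step 2: keep 'e'
  Step 3: keep 'b'
  Step 4: keep 'b'
  Step 5: delete 'e'
  Step 6: replace c->d
Total insertions: 1

1


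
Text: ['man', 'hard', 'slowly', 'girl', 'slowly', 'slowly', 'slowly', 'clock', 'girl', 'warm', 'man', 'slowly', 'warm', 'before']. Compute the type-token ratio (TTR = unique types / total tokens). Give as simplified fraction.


Tokens: 14
Unique types: ('before', 'clock', 'girl', 'hard', 'man', 'slowly', 'warm') = 7
TTR = 7/14
Simplify: divide both by 7 -> 1/2
TTR = 1/2

1/2


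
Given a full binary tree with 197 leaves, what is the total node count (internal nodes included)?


Leaf nodes (terminals): 197
Internal nodes = n - 1 = 197 - 1 = 196
Total = leaves + internal = 197 + 196 = 393

393


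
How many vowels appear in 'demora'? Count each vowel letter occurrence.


Scanning each character of 'demora':
  Position 1: 'd' -> consonant (running count: 0)
  Position 2: 'e' -> vowel (running count: 1)
  Position 3: 'm' -> consonant (running count: 1)
  Position 4: 'o' -> vowel (running count: 2)
  Position 5: 'r' -> consonant (running count: 2)
  Position 6: 'a' -> vowel (running count: 3)
Total vowels: 3

3


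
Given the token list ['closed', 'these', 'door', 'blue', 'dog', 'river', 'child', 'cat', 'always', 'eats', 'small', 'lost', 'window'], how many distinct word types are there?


Listing all tokens and tracking unique types:
  Token 1: 'closed' -> NEW (unique so far: 1)
  Token 2: 'these' -> NEW (unique so far: 2)
  Token 3: 'door' -> NEW (unique so far: 3)
  Token 4: 'blue' -> NEW (unique so far: 4)
  Token 5: 'dog' -> NEW (unique so far: 5)
  Token 6: 'river' -> NEW (unique so far: 6)
  Token 7: 'child' -> NEW (unique so far: 7)
  Token 8: 'cat' -> NEW (unique so far: 8)
  Token 9: 'always' -> NEW (unique so far: 9)
  Token 10: 'eats' -> NEW (unique so far: 10)
  Token 11: 'small' -> NEW (unique so far: 11)
  Token 12: 'lost' -> NEW (unique so far: 12)
  Token 13: 'window' -> NEW (unique so far: 13)
Unique types: ('always', 'blue', 'cat', 'child', 'closed', 'dog', 'door', 'eats', 'lost', 'river', 'small', 'these', 'window')
Vocabulary size: 13

13


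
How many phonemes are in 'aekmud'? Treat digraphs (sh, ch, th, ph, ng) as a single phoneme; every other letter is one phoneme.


Parsing 'aekmud' greedily, digraphs first:
  'a' -> vowel phoneme (phonemes so far: 1)
  'e' -> vowel phoneme (phonemes so far: 2)
  'k' -> consonant phoneme (phonemes so far: 3)
  'm' -> consonant phoneme (phonemes so far: 4)
  'u' -> vowel phoneme (phonemes so far: 5)
  'd' -> consonant phoneme (phonemes so far: 6)
Total phonemes: 6

6


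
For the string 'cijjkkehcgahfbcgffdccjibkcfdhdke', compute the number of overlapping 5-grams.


String 'cijjkkehcgahfbcgffdccjibkcfdhdke' has length L = 32.
Number of overlapping n-grams = L - n + 1
Substituting: 32 - 5 + 1 = 28

28


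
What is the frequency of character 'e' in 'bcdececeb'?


Scanning 'bcdececeb' for 'e':
  Position 3: 'e' -> MATCH (count: 1)
  Position 5: 'e' -> MATCH (count: 2)
  Position 7: 'e' -> MATCH (count: 3)
Total occurrences of 'e': 3

3


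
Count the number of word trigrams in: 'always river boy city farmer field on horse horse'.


Word trigrams from [9] words:
  Trigram 1: (always river boy)
  Trigram 2: (river boy city)
  Trigram 3: (boy city farmer)
  Trigram 4: (city farmer field)
  Trigram 5: (farmer field on)
  Trigram 6: (field on horse)
  Trigram 7: (on horse horse)
Total word trigrams: 9 - 2 = 7

7


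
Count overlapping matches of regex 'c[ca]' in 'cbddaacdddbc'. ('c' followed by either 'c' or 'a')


Pattern: c[ca] means 'c' followed by either 'c' or 'a'.
Scanning 'cbddaacdddbc' position-by-position:
  Pos 0: window 'cb' -> no
  Pos 1: window 'bd' -> no
  Pos 2: window 'dd' -> no
  Pos 3: window 'da' -> no
  Pos 4: window 'aa' -> no
  Pos 5: window 'ac' -> no
  Pos 6: window 'cd' -> no
  Pos 7: window 'dd' -> no
  Pos 8: window 'dd' -> no
  Pos 9: window 'db' -> no
  Pos 10: window 'bc' -> no
  Pos 11: window 'c' -> no
Total matches: 0

0


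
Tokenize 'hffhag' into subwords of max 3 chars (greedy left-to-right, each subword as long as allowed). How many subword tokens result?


'hffhag' has 6 characters.
Chunking with max size 3:
  Chunk 1: 'hff' (positions 0-2)
  Chunk 2: 'hag' (positions 3-5)
Total chunks: ceil(6 / 3) = 2

2


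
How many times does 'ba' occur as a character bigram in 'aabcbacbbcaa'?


Scanning 'aabcbacbbcaa' for bigram 'ba':
  Position 0: 'aa' -> no
  Position 1: 'ab' -> no
  Position 2: 'bc' -> no
  Position 3: 'cb' -> no
  Position 4: 'ba' -> MATCH
  Position 5: 'ac' -> no
  Position 6: 'cb' -> no
  Position 7: 'bb' -> no
  Position 8: 'bc' -> no
  Position 9: 'ca' -> no
  Position 10: 'aa' -> no
Total matches: 1

1


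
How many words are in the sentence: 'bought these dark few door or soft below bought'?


Counting words by splitting on spaces:
  Word 1: 'bought'
  Word 2: 'these'
  Word 3: 'dark'
  Word 4: 'few'
  Word 5: 'door'
  Word 6: 'or'
  Word 7: 'soft'
  Word 8: 'below'
  Word 9: 'bought'
Total words: 9

9


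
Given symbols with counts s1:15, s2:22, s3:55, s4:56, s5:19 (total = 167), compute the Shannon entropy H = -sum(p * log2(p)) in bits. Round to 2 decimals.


Computing entropy H = -sum(p_i * log2(p_i)):
  s1: p = 15/167 = 0.0898, -p*log2(p) = 0.3123
  s2: p = 22/167 = 0.1317, -p*log2(p) = 0.3852
  s3: p = 55/167 = 0.3293, -p*log2(p) = 0.5277
  s4: p = 56/167 = 0.3353, -p*log2(p) = 0.5286
  s5: p = 19/167 = 0.1138, -p*log2(p) = 0.3568
H = sum of terms = 2.1106
Rounded to 2 decimals: 2.11

2.11


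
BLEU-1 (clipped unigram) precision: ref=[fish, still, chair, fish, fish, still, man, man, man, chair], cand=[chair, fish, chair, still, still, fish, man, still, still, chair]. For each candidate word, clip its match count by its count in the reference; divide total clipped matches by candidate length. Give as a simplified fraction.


Reference word counts: {'chair': 2, 'fish': 3, 'man': 3, 'still': 2}
Checking each candidate word (with clipping):
  'chair' -> in reference (ref count 2, used 1/2) -> match (matches: 1)
  'fish' -> in reference (ref count 3, used 1/3) -> match (matches: 2)
  'chair' -> in reference (ref count 2, used 2/2) -> match (matches: 3)
  'still' -> in reference (ref count 2, used 1/2) -> match (matches: 4)
  'still' -> in reference (ref count 2, used 2/2) -> match (matches: 5)
  'fish' -> in reference (ref count 3, used 2/3) -> match (matches: 6)
  'man' -> in reference (ref count 3, used 1/3) -> match (matches: 7)
  'still' -> ref count 2 already used up (2/2) -> clipped, no match (matches: 7)
  'still' -> ref count 2 already used up (2/2) -> clipped, no match (matches: 7)
  'chair' -> ref count 2 already used up (2/2) -> clipped, no match (matches: 7)
Clipped matches: 7, Candidate length: 10
Precision = 7/10

7/10


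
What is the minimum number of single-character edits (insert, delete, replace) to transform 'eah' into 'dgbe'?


Building DP table for s1='eah' (len 3) and s2='dgbe' (len 4):
       d  g  b  e
    0  1  2  3  4
  e 1  1  2  3  3
  a 2  2  2  3  4
  h 3  3  3  3  4
Edit distance = dp[3][4] = 4

4


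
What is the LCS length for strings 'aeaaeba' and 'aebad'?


DP table for LCS of 'aeaaeba' and 'aebad':
       a  e  b  a  d
    0  0  0  0  0  0
  a 0  1  1  1  1  1
  e 0  1  2  2  2  2
  a 0  1  2  2  3  3
  a 0  1  2  2  3  3
  e 0  1  2  2  3  3
  b 0  1  2  3  3  3
  a 0  1  2  3  4  4
LCS: 'aeba'
LCS length = 4

4


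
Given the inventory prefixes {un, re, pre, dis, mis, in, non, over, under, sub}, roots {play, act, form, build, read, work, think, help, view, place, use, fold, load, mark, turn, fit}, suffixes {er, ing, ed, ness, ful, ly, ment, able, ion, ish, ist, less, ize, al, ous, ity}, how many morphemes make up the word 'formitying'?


Segmenting 'formitying' against the inventory:
  'form' -> root (morpheme 1)
  'ity' -> suffix (morpheme 2)
  'ing' -> suffix (morpheme 3)
Total morphemes: 3

3


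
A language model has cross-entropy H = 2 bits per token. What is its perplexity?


Perplexity formula: PP = 2^H
H = 2
PP = 2^2
Steps: 2^1 = 2, 2^2 = 4
PP = 4

4


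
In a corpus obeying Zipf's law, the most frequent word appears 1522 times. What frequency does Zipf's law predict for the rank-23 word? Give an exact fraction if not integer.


Zipf's law: freq(rank) = f1 / rank
f1 = 1522, rank = 23
freq = 1522 / 23
GCD(1522, 23) = 1
Simplified: 1522/23

1522/23


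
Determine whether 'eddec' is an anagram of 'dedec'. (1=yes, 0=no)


Sort characters of 'eddec': 'cddee'
Sort characters of 'dedec': 'cddee'
Sorted forms match -> they ARE anagrams
Result: 1

1


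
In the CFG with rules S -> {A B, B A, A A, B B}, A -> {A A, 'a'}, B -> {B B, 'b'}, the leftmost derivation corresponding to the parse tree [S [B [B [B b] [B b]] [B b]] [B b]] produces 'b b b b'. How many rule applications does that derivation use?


Every bracketed nonterminal node [X ...] in the tree is produced by exactly one rule application.
Reading the tree off as a leftmost derivation:
  Step 1: S  =>  B B   (applied S -> B B)
  Step 2: B B  =>  B B B   (applied B -> B B)
  Step 3: B B B  =>  B B B B   (applied B -> B B)
  Step 4: B B B B  =>  b B B B   (applied B -> b)
  Step 5: b B B B  =>  b b B B   (applied B -> b)
  Step 6: b b B B  =>  b b b B   (applied B -> b)
  Step 7: b b b B  =>  b b b b   (applied B -> b)
Final yield: b b b b
Total rewrite steps: 7

7


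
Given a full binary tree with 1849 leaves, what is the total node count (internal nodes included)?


Leaf nodes (terminals): 1849
Internal nodes = n - 1 = 1849 - 1 = 1848
Total = leaves + internal = 1849 + 1848 = 3697

3697


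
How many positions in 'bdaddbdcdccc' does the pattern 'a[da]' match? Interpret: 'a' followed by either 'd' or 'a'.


Pattern: a[da] means 'a' followed by either 'd' or 'a'.
Scanning 'bdaddbdcdccc' position-by-position:
  Pos 0: window 'bd' -> no
  Pos 1: window 'da' -> no
  Pos 2: window 'ad' -> MATCH
  Pos 3: window 'dd' -> no
  Pos 4: window 'db' -> no
  Pos 5: window 'bd' -> no
  Pos 6: window 'dc' -> no
  Pos 7: window 'cd' -> no
  Pos 8: window 'dc' -> no
  Pos 9: window 'cc' -> no
  Pos 10: window 'cc' -> no
  Pos 11: window 'c' -> no
Total matches: 1

1


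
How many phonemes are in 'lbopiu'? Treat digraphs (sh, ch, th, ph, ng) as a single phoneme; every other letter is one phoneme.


Parsing 'lbopiu' greedily, digraphs first:
  'l' -> consonant phoneme (phonemes so far: 1)
  'b' -> consonant phoneme (phonemes so far: 2)
  'o' -> vowel phoneme (phonemes so far: 3)
  'p' -> consonant phoneme (phonemes so far: 4)
  'i' -> vowel phoneme (phonemes so far: 5)
  'u' -> vowel phoneme (phonemes so far: 6)
Total phonemes: 6

6


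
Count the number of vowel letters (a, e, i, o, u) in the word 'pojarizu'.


Scanning each character of 'pojarizu':
  Position 1: 'p' -> consonant (running count: 0)
  Position 2: 'o' -> vowel (running count: 1)
  Position 3: 'j' -> consonant (running count: 1)
  Position 4: 'a' -> vowel (running count: 2)
  Position 5: 'r' -> consonant (running count: 2)
  Position 6: 'i' -> vowel (running count: 3)
  Position 7: 'z' -> consonant (running count: 3)
  Position 8: 'u' -> vowel (running count: 4)
Total vowels: 4

4


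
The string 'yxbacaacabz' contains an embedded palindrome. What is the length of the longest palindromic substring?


Scanning 'yxbacaacabz' for palindromic substrings.
Substring at positions 2-9: 'bacaacab'.
Check: reverse('bacaacab') = 'bacaacab' -> palindrome confirmed.
Neighbouring characters ('x' / 'z') break symmetry, so it cannot extend further.
No longer palindromic substring exists; longest length = 8

8


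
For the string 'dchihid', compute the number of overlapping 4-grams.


String 'dchihid' has length L = 7.
Number of overlapping n-grams = L - n + 1
Substituting: 7 - 4 + 1 = 4

4


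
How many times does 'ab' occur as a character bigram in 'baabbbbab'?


Scanning 'baabbbbab' for bigram 'ab':
  Position 0: 'ba' -> no
  Position 1: 'aa' -> no
  Position 2: 'ab' -> MATCH
  Position 3: 'bb' -> no
  Position 4: 'bb' -> no
  Position 5: 'bb' -> no
  Position 6: 'ba' -> no
  Position 7: 'ab' -> MATCH
Total matches: 2

2


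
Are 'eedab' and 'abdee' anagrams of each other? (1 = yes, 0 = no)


Sort characters of 'eedab': 'abdee'
Sort characters of 'abdee': 'abdee'
Sorted forms match -> they ARE anagrams
Result: 1

1


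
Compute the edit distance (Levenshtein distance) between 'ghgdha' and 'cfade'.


Building DP table for s1='ghgdha' (len 6) and s2='cfade' (len 5):
       c  f  a  d  e
    0  1  2  3  4  5
  g 1  1  2  3  4  5
  h 2  2  2  3  4  5
  g 3  3  3  3  4  5
  d 4  4  4  4  3  4
  h 5  5  5  5  4  4
  a 6  6  6  5  5  5
Edit distance = dp[6][5] = 5

5


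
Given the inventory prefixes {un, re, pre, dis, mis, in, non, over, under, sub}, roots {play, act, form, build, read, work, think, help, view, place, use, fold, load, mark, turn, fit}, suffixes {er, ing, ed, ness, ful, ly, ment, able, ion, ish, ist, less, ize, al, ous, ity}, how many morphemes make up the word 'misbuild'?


Segmenting 'misbuild' against the inventory:
  'mis' -> prefix (morpheme 1)
  'build' -> root (morpheme 2)
Total morphemes: 2

2


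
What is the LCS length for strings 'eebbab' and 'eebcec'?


DP table for LCS of 'eebbab' and 'eebcec':
       e  e  b  c  e  c
    0  0  0  0  0  0  0
  e 0  1  1  1  1  1  1
  e 0  1  2  2  2  2  2
  b 0  1  2  3  3  3  3
  b 0  1  2  3  3  3  3
  a 0  1  2  3  3  3  3
  b 0  1  2  3  3  3  3
LCS: 'eeb'
LCS length = 3

3


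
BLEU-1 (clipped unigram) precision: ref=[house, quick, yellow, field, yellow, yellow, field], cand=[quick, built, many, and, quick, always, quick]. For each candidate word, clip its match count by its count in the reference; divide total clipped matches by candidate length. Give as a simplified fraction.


Reference word counts: {'field': 2, 'house': 1, 'quick': 1, 'yellow': 3}
Checking each candidate word (with clipping):
  'quick' -> in reference (ref count 1, used 1/1) -> match (matches: 1)
  'built' -> not in reference -> no match (matches: 1)
  'many' -> not in reference -> no match (matches: 1)
  'and' -> not in reference -> no match (matches: 1)
  'quick' -> ref count 1 already used up (1/1) -> clipped, no match (matches: 1)
  'always' -> not in reference -> no match (matches: 1)
  'quick' -> ref count 1 already used up (1/1) -> clipped, no match (matches: 1)
Clipped matches: 1, Candidate length: 7
Precision = 1/7

1/7


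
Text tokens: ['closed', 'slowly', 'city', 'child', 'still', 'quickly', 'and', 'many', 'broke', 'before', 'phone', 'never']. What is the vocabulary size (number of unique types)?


Listing all tokens and tracking unique types:
  Token 1: 'closed' -> NEW (unique so far: 1)
  Token 2: 'slowly' -> NEW (unique so far: 2)
  Token 3: 'city' -> NEW (unique so far: 3)
  Token 4: 'child' -> NEW (unique so far: 4)
  Token 5: 'still' -> NEW (unique so far: 5)
  Token 6: 'quickly' -> NEW (unique so far: 6)
  Token 7: 'and' -> NEW (unique so far: 7)
  Token 8: 'many' -> NEW (unique so far: 8)
  Token 9: 'broke' -> NEW (unique so far: 9)
  Token 10: 'before' -> NEW (unique so far: 10)
  Token 11: 'phone' -> NEW (unique so far: 11)
  Token 12: 'never' -> NEW (unique so far: 12)
Unique types: ('and', 'before', 'broke', 'child', 'city', 'closed', 'many', 'never', 'phone', 'quickly', 'slowly', 'still')
Vocabulary size: 12

12


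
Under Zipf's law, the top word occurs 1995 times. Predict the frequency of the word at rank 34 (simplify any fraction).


Zipf's law: freq(rank) = f1 / rank
f1 = 1995, rank = 34
freq = 1995 / 34
GCD(1995, 34) = 1
Simplified: 1995/34

1995/34


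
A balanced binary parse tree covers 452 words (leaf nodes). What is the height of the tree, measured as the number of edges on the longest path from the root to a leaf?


In a balanced binary tree with n leaves the deepest leaf is ceil(log2(n)) edges below the root.
log2(452) = 8.8202
ceil(8.8202) = 9
height (edges) = 9

9


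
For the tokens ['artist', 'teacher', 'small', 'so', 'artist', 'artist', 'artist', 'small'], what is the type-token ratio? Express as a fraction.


Tokens: 8
Unique types: ('artist', 'small', 'so', 'teacher') = 4
TTR = 4/8
Simplify: divide both by 4 -> 1/2
TTR = 1/2

1/2


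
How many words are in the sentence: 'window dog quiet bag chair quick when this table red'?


Counting words by splitting on spaces:
  Word 1: 'window'
  Word 2: 'dog'
  Word 3: 'quiet'
  Word 4: 'bag'
  Word 5: 'chair'
  Word 6: 'quick'
  Word 7: 'when'
  Word 8: 'this'
  Word 9: 'table'
  Word 10: 'red'
Total words: 10

10


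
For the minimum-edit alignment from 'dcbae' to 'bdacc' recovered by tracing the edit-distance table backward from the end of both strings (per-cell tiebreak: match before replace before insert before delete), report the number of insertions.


Edit distance = 5. Backtracking from cell (5, 5) with preference match > replace > insert > delete,
then listing the resulting alignment 'dcbae' -> 'bdacc' left to right:
  Step 1: replace d->b
  Step 2: replace c->d
  Step 3: replace b->a
  Step 4: replace a->c
  Step 5: replace e->c
Total insertions: 0

0


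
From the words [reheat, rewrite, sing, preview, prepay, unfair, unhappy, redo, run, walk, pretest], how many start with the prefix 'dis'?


Checking each word for prefix 'dis':
  'reheat' -> no (count: 0)
  'rewrite' -> no (count: 0)
  'sing' -> no (count: 0)
  'preview' -> no (count: 0)
  'prepay' -> no (count: 0)
  'unfair' -> no (count: 0)
  'unhappy' -> no (count: 0)
  'redo' -> no (count: 0)
  'run' -> no (count: 0)
  'walk' -> no (count: 0)
  'pretest' -> no (count: 0)
Total with prefix 'dis': 0

0


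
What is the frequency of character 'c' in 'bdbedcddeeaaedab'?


Scanning 'bdbedcddeeaaedab' for 'c':
  Position 5: 'c' -> MATCH (count: 1)
Total occurrences of 'c': 1

1


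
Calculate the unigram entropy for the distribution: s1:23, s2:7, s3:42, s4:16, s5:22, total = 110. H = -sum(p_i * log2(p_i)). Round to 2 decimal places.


Computing entropy H = -sum(p_i * log2(p_i)):
  s1: p = 23/110 = 0.2091, -p*log2(p) = 0.4721
  s2: p = 7/110 = 0.0636, -p*log2(p) = 0.2529
  s3: p = 42/110 = 0.3818, -p*log2(p) = 0.5304
  s4: p = 16/110 = 0.1455, -p*log2(p) = 0.4046
  s5: p = 22/110 = 0.2000, -p*log2(p) = 0.4644
H = sum of terms = 2.1244
Rounded to 2 decimals: 2.12

2.12


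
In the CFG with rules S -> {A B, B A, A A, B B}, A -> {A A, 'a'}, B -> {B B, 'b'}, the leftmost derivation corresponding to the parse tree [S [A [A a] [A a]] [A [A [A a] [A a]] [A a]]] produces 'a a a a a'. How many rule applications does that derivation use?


Every bracketed nonterminal node [X ...] in the tree is produced by exactly one rule application.
Reading the tree off as a leftmost derivation:
  Step 1: S  =>  A A   (applied S -> A A)
  Step 2: A A  =>  A A A   (applied A -> A A)
  Step 3: A A A  =>  a A A   (applied A -> a)
  Step 4: a A A  =>  a a A   (applied A -> a)
  Step 5: a a A  =>  a a A A   (applied A -> A A)
  Step 6: a a A A  =>  a a A A A   (applied A -> A A)
  Step 7: a a A A A  =>  a a a A A   (applied A -> a)
  Step 8: a a a A A  =>  a a a a A   (applied A -> a)
  Step 9: a a a a A  =>  a a a a a   (applied A -> a)
Final yield: a a a a a
Total rewrite steps: 9

9


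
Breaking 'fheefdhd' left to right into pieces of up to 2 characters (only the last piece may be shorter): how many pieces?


'fheefdhd' has 8 characters.
Chunking with max size 2:
  Chunk 1: 'fh' (positions 0-1)
  Chunk 2: 'ee' (positions 2-3)
  Chunk 3: 'fd' (positions 4-5)
  Chunk 4: 'hd' (positions 6-7)
Total chunks: ceil(8 / 2) = 4

4


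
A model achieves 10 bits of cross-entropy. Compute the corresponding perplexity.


Perplexity formula: PP = 2^H
H = 10
PP = 2^10
PP = 2^10 = 1024

1024


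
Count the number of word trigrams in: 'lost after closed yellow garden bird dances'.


Word trigrams from [7] words:
  Trigram 1: (lost after closed)
  Trigram 2: (after closed yellow)
  Trigram 3: (closed yellow garden)
  Trigram 4: (yellow garden bird)
  Trigram 5: (garden bird dances)
Total word trigrams: 7 - 2 = 5

5


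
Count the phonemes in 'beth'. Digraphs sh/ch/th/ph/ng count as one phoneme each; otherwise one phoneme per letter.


Parsing 'beth' greedily, digraphs first:
  'b' -> consonant phoneme (phonemes so far: 1)
  'e' -> vowel phoneme (phonemes so far: 2)
  'th' -> digraph (1 consonant phoneme) (phonemes so far: 3)
Total phonemes: 3

3


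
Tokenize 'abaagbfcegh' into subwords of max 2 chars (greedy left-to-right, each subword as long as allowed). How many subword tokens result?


'abaagbfcegh' has 11 characters.
Chunking with max size 2:
  Chunk 1: 'ab' (positions 0-1)
  Chunk 2: 'aa' (positions 2-3)
  Chunk 3: 'gb' (positions 4-5)
  Chunk 4: 'fc' (positions 6-7)
  Chunk 5: 'eg' (positions 8-9)
  Chunk 6: 'h' (positions 10-10)
Total chunks: ceil(11 / 2) = 6

6


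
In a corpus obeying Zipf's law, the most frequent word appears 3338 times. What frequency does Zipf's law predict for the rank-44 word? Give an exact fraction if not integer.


Zipf's law: freq(rank) = f1 / rank
f1 = 3338, rank = 44
freq = 3338 / 44
GCD(3338, 44) = 2
Simplified: 1669/22

1669/22


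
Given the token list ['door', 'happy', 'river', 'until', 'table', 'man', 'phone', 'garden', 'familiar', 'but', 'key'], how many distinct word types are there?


Listing all tokens and tracking unique types:
  Token 1: 'door' -> NEW (unique so far: 1)
  Token 2: 'happy' -> NEW (unique so far: 2)
  Token 3: 'river' -> NEW (unique so far: 3)
  Token 4: 'until' -> NEW (unique so far: 4)
  Token 5: 'table' -> NEW (unique so far: 5)
  Token 6: 'man' -> NEW (unique so far: 6)
  Token 7: 'phone' -> NEW (unique so far: 7)
  Token 8: 'garden' -> NEW (unique so far: 8)
  Token 9: 'familiar' -> NEW (unique so far: 9)
  Token 10: 'but' -> NEW (unique so far: 10)
  Token 11: 'key' -> NEW (unique so far: 11)
Unique types: ('but', 'door', 'familiar', 'garden', 'happy', 'key', 'man', 'phone', 'river', 'table', 'until')
Vocabulary size: 11

11
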